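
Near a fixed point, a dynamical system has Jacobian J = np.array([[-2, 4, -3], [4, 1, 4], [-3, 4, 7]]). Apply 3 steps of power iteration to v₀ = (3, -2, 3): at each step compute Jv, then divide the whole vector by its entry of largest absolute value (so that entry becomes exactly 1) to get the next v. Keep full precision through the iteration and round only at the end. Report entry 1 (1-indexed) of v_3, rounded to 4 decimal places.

-0.8646

Jv0 = (-23.00000, 22.00000, 4.00000); divide by -23.00000 → v1 = (1.00000, -0.95652, -0.17391)
Jv1 = (-5.30435, 2.34783, -8.04348); divide by -8.04348 → v2 = (0.65946, -0.29189, 1.00000)
Jv2 = (-5.48649, 6.34595, 3.85405); divide by 6.34595 → v3 = (-0.86457, 1.00000, 0.60733)
Requested entry of v3: -1015/1174 = -0.8646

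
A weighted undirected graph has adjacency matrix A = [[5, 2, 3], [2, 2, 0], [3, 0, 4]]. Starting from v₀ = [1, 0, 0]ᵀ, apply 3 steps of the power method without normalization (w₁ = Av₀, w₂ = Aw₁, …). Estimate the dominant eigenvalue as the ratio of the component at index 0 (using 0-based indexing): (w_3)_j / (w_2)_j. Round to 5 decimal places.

7.86842

w1 = Av₀ = (5·1 + 2·0 + 3·0; 2·1 + 2·0 + 0·0; 3·1 + 0·0 + 4·0) = (5, 2, 3)
w2 = Aw1 = (5·5 + 2·2 + 3·3; 2·5 + 2·2 + 0·3; 3·5 + 0·2 + 4·3) = (38, 14, 27)
w3 = Aw2 = (299, 104, 222)
Ratio at component: 299 / 38 = 7.86842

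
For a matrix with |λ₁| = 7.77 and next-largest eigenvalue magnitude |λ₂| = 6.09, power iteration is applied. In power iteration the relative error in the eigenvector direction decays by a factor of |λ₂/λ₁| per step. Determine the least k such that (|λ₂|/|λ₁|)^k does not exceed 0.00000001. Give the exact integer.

76

|λ₂/λ₁| = 6.09/7.77 = 0.78378
Need k ≥ ln(0.00000001) / ln(0.78378) = -18.4207 / -0.2436 ≈ 75.612
Smallest integer k satisfying the bound: 76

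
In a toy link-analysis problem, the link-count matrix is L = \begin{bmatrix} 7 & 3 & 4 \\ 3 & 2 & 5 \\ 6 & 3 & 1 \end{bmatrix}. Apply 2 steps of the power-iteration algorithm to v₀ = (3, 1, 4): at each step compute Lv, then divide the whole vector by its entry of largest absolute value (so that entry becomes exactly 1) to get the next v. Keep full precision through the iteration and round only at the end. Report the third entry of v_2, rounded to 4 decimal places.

0.7569

Lv0 = (40.00000, 31.00000, 25.00000); divide by 40.00000 → v1 = (1.00000, 0.77500, 0.62500)
Lv1 = (11.82500, 7.67500, 8.95000); divide by 11.82500 → v2 = (1.00000, 0.64905, 0.75687)
Requested entry of v2: 358/473 = 0.7569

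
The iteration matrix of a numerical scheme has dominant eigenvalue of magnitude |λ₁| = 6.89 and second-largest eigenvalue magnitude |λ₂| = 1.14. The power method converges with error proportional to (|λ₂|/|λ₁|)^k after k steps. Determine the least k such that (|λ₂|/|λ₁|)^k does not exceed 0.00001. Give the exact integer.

7

|λ₂/λ₁| = 1.14/6.89 = 0.16546
Need k ≥ ln(0.00001) / ln(0.16546) = -11.5129 / -1.7990 ≈ 6.399
Smallest integer k satisfying the bound: 7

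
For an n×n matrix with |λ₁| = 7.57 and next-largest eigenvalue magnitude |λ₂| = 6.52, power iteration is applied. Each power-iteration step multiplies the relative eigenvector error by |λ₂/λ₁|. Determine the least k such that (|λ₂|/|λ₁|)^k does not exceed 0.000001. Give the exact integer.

|λ₂/λ₁| = 6.52/7.57 = 0.86129
Need k ≥ ln(0.000001) / ln(0.86129) = -13.8155 / -0.1493 ≈ 92.524
Smallest integer k satisfying the bound: 93

93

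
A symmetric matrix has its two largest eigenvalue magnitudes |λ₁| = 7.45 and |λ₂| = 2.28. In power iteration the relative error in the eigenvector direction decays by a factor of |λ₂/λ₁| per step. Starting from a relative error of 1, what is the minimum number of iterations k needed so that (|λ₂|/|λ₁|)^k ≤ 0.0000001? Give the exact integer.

14

|λ₂/λ₁| = 2.28/7.45 = 0.30604
Need k ≥ ln(0.0000001) / ln(0.30604) = -16.1181 / -1.1840 ≈ 13.613
Smallest integer k satisfying the bound: 14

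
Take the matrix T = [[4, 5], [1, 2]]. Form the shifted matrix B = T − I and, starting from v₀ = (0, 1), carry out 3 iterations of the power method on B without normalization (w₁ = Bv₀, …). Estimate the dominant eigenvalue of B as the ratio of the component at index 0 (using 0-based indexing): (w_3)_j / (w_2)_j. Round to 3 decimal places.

B = T − I has rows (3, 5); (1, 1)
w1 = Bv₀ = (5, 1)
w2 = Bw1 = (20, 6)
w3 = Bw2 = (90, 26)
Ratio: 90/20 = 4.500

4.500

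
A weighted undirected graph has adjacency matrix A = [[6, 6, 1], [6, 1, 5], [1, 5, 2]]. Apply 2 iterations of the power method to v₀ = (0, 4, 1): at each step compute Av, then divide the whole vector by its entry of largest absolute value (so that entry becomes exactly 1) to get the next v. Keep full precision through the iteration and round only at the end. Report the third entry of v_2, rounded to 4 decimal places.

0.4238

Av0 = (25.00000, 9.00000, 22.00000); divide by 25.00000 → v1 = (1.00000, 0.36000, 0.88000)
Av1 = (9.04000, 10.76000, 4.56000); divide by 10.76000 → v2 = (0.84015, 1.00000, 0.42379)
Requested entry of v2: 114/269 = 0.4238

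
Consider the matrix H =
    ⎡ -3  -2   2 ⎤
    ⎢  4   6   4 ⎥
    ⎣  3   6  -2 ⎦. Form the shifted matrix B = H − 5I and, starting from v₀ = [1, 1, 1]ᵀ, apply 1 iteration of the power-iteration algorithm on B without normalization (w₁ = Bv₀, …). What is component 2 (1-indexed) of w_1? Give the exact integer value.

B = H − 5I has rows (-8, -2, 2); (4, 1, 4); (3, 6, -7)
w1 = Bv₀ = (-8, 9, 2)
Requested component of w1: 9

9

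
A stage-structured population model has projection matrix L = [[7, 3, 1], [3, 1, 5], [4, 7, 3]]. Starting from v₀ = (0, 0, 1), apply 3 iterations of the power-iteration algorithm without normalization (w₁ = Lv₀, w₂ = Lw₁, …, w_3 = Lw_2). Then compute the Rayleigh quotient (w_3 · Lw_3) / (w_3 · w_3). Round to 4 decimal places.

w1 = Lv₀ = (7·0 + 3·0 + 1·1; 3·0 + 1·0 + 5·1; 4·0 + 7·0 + 3·1) = (1, 5, 3)
w2 = Lw1 = (7·1 + 3·5 + 1·3; 3·1 + 1·5 + 5·3; 4·1 + 7·5 + 3·3) = (25, 23, 48)
w3 = Lw2 = (292, 338, 405)
Lw3 = (3463, 3239, 4749)
w3·Lw3 = 292·3463 + 338·3239 + 405·4749 = 4029323; w3·w3 = 292·292 + 338·338 + 405·405 = 363533
λ ≈ 4029323/363533 = 11.0838

11.0838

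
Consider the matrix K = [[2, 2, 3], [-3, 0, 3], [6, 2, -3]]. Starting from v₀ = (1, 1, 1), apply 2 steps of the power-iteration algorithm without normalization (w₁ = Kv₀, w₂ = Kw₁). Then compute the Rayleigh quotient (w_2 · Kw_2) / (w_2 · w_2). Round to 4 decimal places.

3.6775

w1 = Kv₀ = (7, 0, 5)
w2 = Kw1 = (29, -6, 27)
Kw2 = (127, -6, 81)
w2·Kw2 = 29·127 + (-6)·(-6) + 27·81 = 5906; w2·w2 = 29·29 + (-6)·(-6) + 27·27 = 1606
λ ≈ 5906/1606 = 3.6775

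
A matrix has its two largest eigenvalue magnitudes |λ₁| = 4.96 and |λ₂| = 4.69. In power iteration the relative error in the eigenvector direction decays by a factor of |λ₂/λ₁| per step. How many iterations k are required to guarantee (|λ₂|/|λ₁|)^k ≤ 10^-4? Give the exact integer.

165

|λ₂/λ₁| = 4.69/4.96 = 0.94556
Need k ≥ ln(10^-4) / ln(0.94556) = -9.2103 / -0.0560 ≈ 164.549
Smallest integer k satisfying the bound: 165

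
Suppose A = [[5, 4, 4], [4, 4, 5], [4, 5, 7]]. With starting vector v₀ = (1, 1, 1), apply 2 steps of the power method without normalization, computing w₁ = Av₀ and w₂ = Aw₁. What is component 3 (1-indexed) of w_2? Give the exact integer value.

229

w1 = Av₀ = (5·1 + 4·1 + 4·1; 4·1 + 4·1 + 5·1; 4·1 + 5·1 + 7·1) = (13, 13, 16)
w2 = Aw1 = (5·13 + 4·13 + 4·16; 4·13 + 4·13 + 5·16; 4·13 + 5·13 + 7·16) = (181, 184, 229)
The requested component of w2 is 229.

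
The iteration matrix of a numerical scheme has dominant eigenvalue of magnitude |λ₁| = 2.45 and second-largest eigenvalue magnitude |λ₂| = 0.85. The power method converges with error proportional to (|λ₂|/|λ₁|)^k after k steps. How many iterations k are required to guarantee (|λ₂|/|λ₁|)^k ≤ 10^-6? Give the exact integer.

|λ₂/λ₁| = 0.85/2.45 = 0.34694
Need k ≥ ln(10^-6) / ln(0.34694) = -13.8155 / -1.0586 ≈ 13.051
Smallest integer k satisfying the bound: 14

14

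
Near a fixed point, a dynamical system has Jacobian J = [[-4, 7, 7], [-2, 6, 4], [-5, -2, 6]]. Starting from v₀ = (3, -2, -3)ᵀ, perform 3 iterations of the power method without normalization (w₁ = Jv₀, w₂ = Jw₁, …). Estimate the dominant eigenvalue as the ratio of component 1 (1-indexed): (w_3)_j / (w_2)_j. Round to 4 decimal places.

-1.4800

w1 = Jv₀ = ((-4)·3 + 7·(-2) + 7·(-3); (-2)·3 + 6·(-2) + 4·(-3); (-5)·3 + (-2)·(-2) + 6·(-3)) = (-47, -30, -29)
w2 = Jw1 = ((-4)·(-47) + 7·(-30) + 7·(-29); (-2)·(-47) + 6·(-30) + 4·(-29); (-5)·(-47) + (-2)·(-30) + 6·(-29)) = (-225, -202, 121)
w3 = Jw2 = (333, -278, 2255)
Ratio at component: 333 / -225 = -1.4800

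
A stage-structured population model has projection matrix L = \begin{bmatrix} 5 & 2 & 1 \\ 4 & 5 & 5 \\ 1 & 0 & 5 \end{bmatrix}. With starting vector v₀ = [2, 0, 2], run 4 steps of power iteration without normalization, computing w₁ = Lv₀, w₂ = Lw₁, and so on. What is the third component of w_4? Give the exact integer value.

w1 = Lv₀ = (5·2 + 2·0 + 1·2; 4·2 + 5·0 + 5·2; 1·2 + 0·0 + 5·2) = (12, 18, 12)
w2 = Lw1 = (5·12 + 2·18 + 1·12; 4·12 + 5·18 + 5·12; 1·12 + 0·18 + 5·12) = (108, 198, 72)
w3 = Lw2 = (1008, 1782, 468)
w4 = Lw3 = (9072, 15282, 3348)
The requested component of w4 is 3348.

3348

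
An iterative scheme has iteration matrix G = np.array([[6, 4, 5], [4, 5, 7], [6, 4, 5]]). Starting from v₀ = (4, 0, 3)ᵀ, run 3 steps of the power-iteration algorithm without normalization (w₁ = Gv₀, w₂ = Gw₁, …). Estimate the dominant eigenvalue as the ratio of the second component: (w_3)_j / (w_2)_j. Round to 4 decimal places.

15.3371

w1 = Gv₀ = (39, 37, 39)
w2 = Gw1 = (577, 614, 577)
w3 = Gw2 = (8803, 9417, 8803)
Ratio at component: 9417 / 614 = 15.3371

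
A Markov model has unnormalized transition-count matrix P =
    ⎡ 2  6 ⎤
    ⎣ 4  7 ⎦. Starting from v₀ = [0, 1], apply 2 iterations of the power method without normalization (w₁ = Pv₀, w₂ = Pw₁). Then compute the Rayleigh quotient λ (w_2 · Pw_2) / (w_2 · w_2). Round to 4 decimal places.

w1 = Pv₀ = (2·0 + 6·1; 4·0 + 7·1) = (6, 7)
w2 = Pw1 = (2·6 + 6·7; 4·6 + 7·7) = (54, 73)
Pw2 = (546, 727)
w2·Pw2 = 54·546 + 73·727 = 82555; w2·w2 = 54·54 + 73·73 = 8245
λ ≈ 82555/8245 = 10.0127

10.0127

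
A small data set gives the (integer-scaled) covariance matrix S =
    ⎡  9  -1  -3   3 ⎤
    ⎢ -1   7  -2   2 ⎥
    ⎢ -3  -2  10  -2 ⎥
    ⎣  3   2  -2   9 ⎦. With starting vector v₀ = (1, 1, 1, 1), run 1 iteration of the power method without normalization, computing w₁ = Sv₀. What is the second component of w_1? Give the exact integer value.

w1 = Sv₀ = (8, 6, 3, 12)
The requested component of w1 is 6.

6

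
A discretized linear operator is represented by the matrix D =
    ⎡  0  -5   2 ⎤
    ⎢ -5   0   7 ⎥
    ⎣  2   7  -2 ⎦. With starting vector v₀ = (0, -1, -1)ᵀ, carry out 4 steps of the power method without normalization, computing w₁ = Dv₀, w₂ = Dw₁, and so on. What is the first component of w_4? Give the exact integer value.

w1 = Dv₀ = (0·0 + (-5)·(-1) + 2·(-1); (-5)·0 + 0·(-1) + 7·(-1); 2·0 + 7·(-1) + (-2)·(-1)) = (3, -7, -5)
w2 = Dw1 = (0·3 + (-5)·(-7) + 2·(-5); (-5)·3 + 0·(-7) + 7·(-5); 2·3 + 7·(-7) + (-2)·(-5)) = (25, -50, -33)
w3 = Dw2 = (184, -356, -234)
w4 = Dw3 = (1312, -2558, -1656)
The requested component of w4 is 1312.

1312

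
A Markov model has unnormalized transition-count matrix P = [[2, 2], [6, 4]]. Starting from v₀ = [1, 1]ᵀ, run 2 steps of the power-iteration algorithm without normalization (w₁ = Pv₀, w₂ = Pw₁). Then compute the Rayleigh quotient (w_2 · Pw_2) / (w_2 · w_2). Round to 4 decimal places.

λ ≈ 6.6164

w1 = Pv₀ = (2·1 + 2·1; 6·1 + 4·1) = (4, 10)
w2 = Pw1 = (2·4 + 2·10; 6·4 + 4·10) = (28, 64)
Pw2 = (184, 424)
w2·Pw2 = 28·184 + 64·424 = 32288; w2·w2 = 28·28 + 64·64 = 4880
λ ≈ 32288/4880 = 6.6164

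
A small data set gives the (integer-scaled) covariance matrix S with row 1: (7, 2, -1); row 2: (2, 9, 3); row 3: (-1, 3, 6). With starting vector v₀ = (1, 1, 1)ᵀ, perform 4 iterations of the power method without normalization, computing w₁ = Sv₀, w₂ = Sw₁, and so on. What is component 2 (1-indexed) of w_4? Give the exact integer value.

21334

w1 = Sv₀ = (8, 14, 8)
w2 = Sw1 = (76, 166, 82)
w3 = Sw2 = (782, 1892, 914)
w4 = Sw3 = (8344, 21334, 10378)
The requested component of w4 is 21334.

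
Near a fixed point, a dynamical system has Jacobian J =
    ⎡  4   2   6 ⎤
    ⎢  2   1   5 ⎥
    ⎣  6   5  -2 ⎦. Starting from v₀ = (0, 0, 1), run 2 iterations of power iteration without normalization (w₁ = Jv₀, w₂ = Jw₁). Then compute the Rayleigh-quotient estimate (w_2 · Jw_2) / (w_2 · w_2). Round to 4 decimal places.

3.3335

w1 = Jv₀ = (4·0 + 2·0 + 6·1; 2·0 + 1·0 + 5·1; 6·0 + 5·0 + (-2)·1) = (6, 5, -2)
w2 = Jw1 = (4·6 + 2·5 + 6·(-2); 2·6 + 1·5 + 5·(-2); 6·6 + 5·5 + (-2)·(-2)) = (22, 7, 65)
Jw2 = (492, 376, 37)
w2·Jw2 = 22·492 + 7·376 + 65·37 = 15861; w2·w2 = 22·22 + 7·7 + 65·65 = 4758
λ ≈ 15861/4758 = 3.3335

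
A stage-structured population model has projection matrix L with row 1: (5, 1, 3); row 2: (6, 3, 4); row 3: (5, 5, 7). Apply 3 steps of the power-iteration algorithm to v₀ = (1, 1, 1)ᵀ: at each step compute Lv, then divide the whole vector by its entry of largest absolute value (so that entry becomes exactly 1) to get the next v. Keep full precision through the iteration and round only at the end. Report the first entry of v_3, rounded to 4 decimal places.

Lv0 = (9.00000, 13.00000, 17.00000); divide by 17.00000 → v1 = (0.52941, 0.76471, 1.00000)
Lv1 = (6.41176, 9.47059, 13.47059); divide by 13.47059 → v2 = (0.47598, 0.70306, 1.00000)
Lv2 = (6.08297, 8.96507, 12.89520); divide by 12.89520 → v3 = (0.47172, 0.69523, 1.00000)
Requested entry of v3: 1393/2953 = 0.4717

0.4717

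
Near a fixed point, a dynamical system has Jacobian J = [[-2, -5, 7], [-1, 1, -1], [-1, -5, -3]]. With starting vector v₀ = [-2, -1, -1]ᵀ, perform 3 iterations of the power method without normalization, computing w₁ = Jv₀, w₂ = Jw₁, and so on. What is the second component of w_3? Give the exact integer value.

w1 = Jv₀ = ((-2)·(-2) + (-5)·(-1) + 7·(-1); (-1)·(-2) + 1·(-1) + (-1)·(-1); (-1)·(-2) + (-5)·(-1) + (-3)·(-1)) = (2, 2, 10)
w2 = Jw1 = ((-2)·2 + (-5)·2 + 7·10; (-1)·2 + 1·2 + (-1)·10; (-1)·2 + (-5)·2 + (-3)·10) = (56, -10, -42)
w3 = Jw2 = (-356, -24, 120)
The requested component of w3 is -24.

-24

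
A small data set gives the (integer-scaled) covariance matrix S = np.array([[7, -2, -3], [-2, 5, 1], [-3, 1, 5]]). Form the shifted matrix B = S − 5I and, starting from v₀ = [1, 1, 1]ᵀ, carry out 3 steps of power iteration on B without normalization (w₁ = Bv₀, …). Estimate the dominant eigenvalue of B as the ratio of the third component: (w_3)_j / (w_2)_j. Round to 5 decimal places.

B = S − 5I has rows (2, -2, -3); (-2, 0, 1); (-3, 1, 0)
w1 = Bv₀ = (2·1 + (-2)·1 + (-3)·1; (-2)·1 + 0·1 + 1·1; (-3)·1 + 1·1 + 0·1) = (-3, -1, -2)
w2 = Bw1 = (2·(-3) + (-2)·(-1) + (-3)·(-2); (-2)·(-3) + 0·(-1) + 1·(-2); (-3)·(-3) + 1·(-1) + 0·(-2)) = (2, 4, 8)
w3 = Bw2 = (-28, 4, -2)
Ratio: -2/8 = -0.25000

μ ≈ -0.25000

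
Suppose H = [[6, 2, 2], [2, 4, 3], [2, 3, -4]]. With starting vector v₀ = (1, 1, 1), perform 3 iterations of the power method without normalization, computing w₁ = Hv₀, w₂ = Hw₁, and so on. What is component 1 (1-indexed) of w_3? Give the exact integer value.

684

w1 = Hv₀ = (6·1 + 2·1 + 2·1; 2·1 + 4·1 + 3·1; 2·1 + 3·1 + (-4)·1) = (10, 9, 1)
w2 = Hw1 = (6·10 + 2·9 + 2·1; 2·10 + 4·9 + 3·1; 2·10 + 3·9 + (-4)·1) = (80, 59, 43)
w3 = Hw2 = (684, 525, 165)
The requested component of w3 is 684.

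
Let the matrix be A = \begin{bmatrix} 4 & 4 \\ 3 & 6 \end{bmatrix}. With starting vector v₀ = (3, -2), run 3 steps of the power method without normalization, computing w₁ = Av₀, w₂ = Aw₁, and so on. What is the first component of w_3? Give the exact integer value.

-8

w1 = Av₀ = (4, -3)
w2 = Aw1 = (4, -6)
w3 = Aw2 = (-8, -24)
The requested component of w3 is -8.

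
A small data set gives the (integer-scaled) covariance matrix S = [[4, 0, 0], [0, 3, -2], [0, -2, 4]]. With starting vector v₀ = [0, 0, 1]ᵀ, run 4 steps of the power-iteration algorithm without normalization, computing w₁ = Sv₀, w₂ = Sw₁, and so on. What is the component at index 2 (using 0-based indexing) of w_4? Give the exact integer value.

w1 = Sv₀ = (4·0 + 0·0 + 0·1; 0·0 + 3·0 + (-2)·1; 0·0 + (-2)·0 + 4·1) = (0, -2, 4)
w2 = Sw1 = (4·0 + 0·(-2) + 0·4; 0·0 + 3·(-2) + (-2)·4; 0·0 + (-2)·(-2) + 4·4) = (0, -14, 20)
w3 = Sw2 = (0, -82, 108)
w4 = Sw3 = (0, -462, 596)
The requested component of w4 is 596.

596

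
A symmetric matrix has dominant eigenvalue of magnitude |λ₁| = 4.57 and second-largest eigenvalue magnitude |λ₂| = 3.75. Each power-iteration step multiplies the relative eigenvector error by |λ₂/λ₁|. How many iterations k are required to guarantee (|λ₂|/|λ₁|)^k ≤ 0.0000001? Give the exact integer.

|λ₂/λ₁| = 3.75/4.57 = 0.82057
Need k ≥ ln(0.0000001) / ln(0.82057) = -16.1181 / -0.1978 ≈ 81.504
Smallest integer k satisfying the bound: 82

82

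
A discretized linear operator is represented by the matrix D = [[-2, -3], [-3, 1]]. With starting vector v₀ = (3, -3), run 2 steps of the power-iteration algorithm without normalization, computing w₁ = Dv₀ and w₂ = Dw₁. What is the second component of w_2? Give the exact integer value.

w1 = Dv₀ = ((-2)·3 + (-3)·(-3); (-3)·3 + 1·(-3)) = (3, -12)
w2 = Dw1 = ((-2)·3 + (-3)·(-12); (-3)·3 + 1·(-12)) = (30, -21)
The requested component of w2 is -21.

-21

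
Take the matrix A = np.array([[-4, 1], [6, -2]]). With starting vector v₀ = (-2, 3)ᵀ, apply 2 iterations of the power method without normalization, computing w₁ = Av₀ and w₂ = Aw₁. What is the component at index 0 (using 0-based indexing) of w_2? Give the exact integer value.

-62

w1 = Av₀ = ((-4)·(-2) + 1·3; 6·(-2) + (-2)·3) = (11, -18)
w2 = Aw1 = ((-4)·11 + 1·(-18); 6·11 + (-2)·(-18)) = (-62, 102)
The requested component of w2 is -62.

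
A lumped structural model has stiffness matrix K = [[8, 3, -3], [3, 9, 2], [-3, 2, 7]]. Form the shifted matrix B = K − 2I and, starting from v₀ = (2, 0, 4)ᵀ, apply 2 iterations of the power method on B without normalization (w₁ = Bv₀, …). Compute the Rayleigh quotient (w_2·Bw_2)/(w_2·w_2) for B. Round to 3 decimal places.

B = K − 2I has rows (6, 3, -3); (3, 7, 2); (-3, 2, 5)
w1 = Bv₀ = (0, 14, 14)
w2 = Bw1 = (0, 126, 98)
Bw2 = (84, 1078, 742)
w2·Bw2 = 208544; w2·w2 = 25480; μ ≈ 208544/25480 = 8.185

8.185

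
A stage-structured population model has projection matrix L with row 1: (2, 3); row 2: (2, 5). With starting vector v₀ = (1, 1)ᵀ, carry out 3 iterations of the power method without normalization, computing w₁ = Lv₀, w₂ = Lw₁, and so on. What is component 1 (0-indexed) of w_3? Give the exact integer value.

287

w1 = Lv₀ = (2·1 + 3·1; 2·1 + 5·1) = (5, 7)
w2 = Lw1 = (2·5 + 3·7; 2·5 + 5·7) = (31, 45)
w3 = Lw2 = (197, 287)
The requested component of w3 is 287.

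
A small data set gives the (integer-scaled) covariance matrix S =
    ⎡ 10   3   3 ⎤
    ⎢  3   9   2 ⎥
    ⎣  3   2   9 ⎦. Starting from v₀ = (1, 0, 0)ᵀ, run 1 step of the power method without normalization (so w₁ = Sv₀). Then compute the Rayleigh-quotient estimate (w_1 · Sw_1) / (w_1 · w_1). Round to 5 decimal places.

w1 = Sv₀ = (10·1 + 3·0 + 3·0; 3·1 + 9·0 + 2·0; 3·1 + 2·0 + 9·0) = (10, 3, 3)
Sw1 = (118, 63, 63)
w1·Sw1 = 10·118 + 3·63 + 3·63 = 1558; w1·w1 = 10·10 + 3·3 + 3·3 = 118
λ ≈ 1558/118 = 13.20339

13.20339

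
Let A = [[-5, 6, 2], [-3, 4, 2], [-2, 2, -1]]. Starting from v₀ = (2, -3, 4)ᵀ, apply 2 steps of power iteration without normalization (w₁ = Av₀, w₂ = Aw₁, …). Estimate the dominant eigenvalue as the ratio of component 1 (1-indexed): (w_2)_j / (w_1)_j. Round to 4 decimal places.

w1 = Av₀ = ((-5)·2 + 6·(-3) + 2·4; (-3)·2 + 4·(-3) + 2·4; (-2)·2 + 2·(-3) + (-1)·4) = (-20, -10, -14)
w2 = Aw1 = ((-5)·(-20) + 6·(-10) + 2·(-14); (-3)·(-20) + 4·(-10) + 2·(-14); (-2)·(-20) + 2·(-10) + (-1)·(-14)) = (12, -8, 34)
Ratio at component: 12 / -20 = -0.6000

-0.6000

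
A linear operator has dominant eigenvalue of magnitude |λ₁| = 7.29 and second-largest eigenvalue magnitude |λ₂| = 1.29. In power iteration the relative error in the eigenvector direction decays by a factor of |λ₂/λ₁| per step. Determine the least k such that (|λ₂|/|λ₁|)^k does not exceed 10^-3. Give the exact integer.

4

|λ₂/λ₁| = 1.29/7.29 = 0.17695
Need k ≥ ln(10^-3) / ln(0.17695) = -6.9078 / -1.7319 ≈ 3.989
Smallest integer k satisfying the bound: 4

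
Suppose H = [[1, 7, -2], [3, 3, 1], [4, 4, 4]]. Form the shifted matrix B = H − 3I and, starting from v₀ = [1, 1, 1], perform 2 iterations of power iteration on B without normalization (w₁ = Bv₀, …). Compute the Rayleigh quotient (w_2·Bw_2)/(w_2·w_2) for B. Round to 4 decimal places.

B = H − 3I has rows (-2, 7, -2); (3, 0, 1); (4, 4, 1)
w1 = Bv₀ = ((-2)·1 + 7·1 + (-2)·1; 3·1 + 0·1 + 1·1; 4·1 + 4·1 + 1·1) = (3, 4, 9)
w2 = Bw1 = ((-2)·3 + 7·4 + (-2)·9; 3·3 + 0·4 + 1·9; 4·3 + 4·4 + 1·9) = (4, 18, 37)
Bw2 = (44, 49, 125)
w2·Bw2 = 5683; w2·w2 = 1709; μ ≈ 5683/1709 = 3.3253

3.3253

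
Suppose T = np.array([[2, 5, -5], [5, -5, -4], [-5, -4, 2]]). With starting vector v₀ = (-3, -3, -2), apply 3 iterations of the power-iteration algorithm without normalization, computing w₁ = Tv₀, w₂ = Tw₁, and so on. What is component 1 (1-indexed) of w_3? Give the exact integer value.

-1474

w1 = Tv₀ = (-11, 8, 23)
w2 = Tw1 = (-97, -187, 69)
w3 = Tw2 = (-1474, 174, 1371)
The requested component of w3 is -1474.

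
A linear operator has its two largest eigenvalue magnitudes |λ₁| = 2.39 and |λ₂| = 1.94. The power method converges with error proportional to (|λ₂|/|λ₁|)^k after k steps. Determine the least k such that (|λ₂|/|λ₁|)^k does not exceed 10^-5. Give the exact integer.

|λ₂/λ₁| = 1.94/2.39 = 0.81172
Need k ≥ ln(10^-5) / ln(0.81172) = -11.5129 / -0.2086 ≈ 55.190
Smallest integer k satisfying the bound: 56

56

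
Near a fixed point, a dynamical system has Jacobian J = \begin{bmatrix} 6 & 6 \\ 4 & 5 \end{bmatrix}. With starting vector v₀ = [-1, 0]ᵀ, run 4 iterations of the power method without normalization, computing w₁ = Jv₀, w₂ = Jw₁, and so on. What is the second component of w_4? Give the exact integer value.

-4796

w1 = Jv₀ = (6·(-1) + 6·0; 4·(-1) + 5·0) = (-6, -4)
w2 = Jw1 = (6·(-6) + 6·(-4); 4·(-6) + 5·(-4)) = (-60, -44)
w3 = Jw2 = (-624, -460)
w4 = Jw3 = (-6504, -4796)
The requested component of w4 is -4796.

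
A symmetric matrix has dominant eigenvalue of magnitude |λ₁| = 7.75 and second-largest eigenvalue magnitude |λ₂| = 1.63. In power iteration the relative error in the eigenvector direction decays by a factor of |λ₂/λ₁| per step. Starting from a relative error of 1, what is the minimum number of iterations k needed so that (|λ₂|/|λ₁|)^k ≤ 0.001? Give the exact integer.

5

|λ₂/λ₁| = 1.63/7.75 = 0.21032
Need k ≥ ln(0.001) / ln(0.21032) = -6.9078 / -1.5591 ≈ 4.431
Smallest integer k satisfying the bound: 5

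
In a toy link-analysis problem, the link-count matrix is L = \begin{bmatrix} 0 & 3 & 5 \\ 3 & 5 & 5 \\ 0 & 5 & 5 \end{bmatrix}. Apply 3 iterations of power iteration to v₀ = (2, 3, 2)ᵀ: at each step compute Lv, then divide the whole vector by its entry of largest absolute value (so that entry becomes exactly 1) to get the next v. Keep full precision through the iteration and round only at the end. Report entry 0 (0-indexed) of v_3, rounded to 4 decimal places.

Lv0 = (19.00000, 31.00000, 25.00000); divide by 31.00000 → v1 = (0.61290, 1.00000, 0.80645)
Lv1 = (7.03226, 10.87097, 9.03226); divide by 10.87097 → v2 = (0.64688, 1.00000, 0.83086)
Lv2 = (7.15430, 11.09496, 9.15430); divide by 11.09496 → v3 = (0.64482, 1.00000, 0.82509)
Requested entry of v3: 2411/3739 = 0.6448

0.6448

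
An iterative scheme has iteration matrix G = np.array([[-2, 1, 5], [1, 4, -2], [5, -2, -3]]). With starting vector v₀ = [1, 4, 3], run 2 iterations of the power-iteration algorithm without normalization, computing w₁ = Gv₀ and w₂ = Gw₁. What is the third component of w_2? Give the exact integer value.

w1 = Gv₀ = (17, 11, -12)
w2 = Gw1 = (-83, 85, 99)
The requested component of w2 is 99.

99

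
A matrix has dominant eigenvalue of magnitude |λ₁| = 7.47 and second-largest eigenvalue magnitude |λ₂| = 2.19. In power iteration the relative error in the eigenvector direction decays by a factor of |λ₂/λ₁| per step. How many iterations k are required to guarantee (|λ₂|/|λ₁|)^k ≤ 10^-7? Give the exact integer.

|λ₂/λ₁| = 2.19/7.47 = 0.29317
Need k ≥ ln(10^-7) / ln(0.29317) = -16.1181 / -1.2270 ≈ 13.136
Smallest integer k satisfying the bound: 14

14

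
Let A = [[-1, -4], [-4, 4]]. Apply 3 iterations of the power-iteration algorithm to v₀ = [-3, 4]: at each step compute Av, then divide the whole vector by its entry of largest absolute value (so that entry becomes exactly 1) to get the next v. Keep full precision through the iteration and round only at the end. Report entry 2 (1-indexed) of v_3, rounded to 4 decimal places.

1.0000

Av0 = (-13.00000, 28.00000); divide by 28.00000 → v1 = (-0.46429, 1.00000)
Av1 = (-3.53571, 5.85714); divide by 5.85714 → v2 = (-0.60366, 1.00000)
Av2 = (-3.39634, 6.41463); divide by 6.41463 → v3 = (-0.52947, 1.00000)
Requested entry of v3: 1052/1052 = 1.0000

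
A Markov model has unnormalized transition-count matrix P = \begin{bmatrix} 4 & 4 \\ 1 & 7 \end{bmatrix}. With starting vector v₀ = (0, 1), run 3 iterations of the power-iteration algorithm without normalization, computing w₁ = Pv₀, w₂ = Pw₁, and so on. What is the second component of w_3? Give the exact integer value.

415

w1 = Pv₀ = (4, 7)
w2 = Pw1 = (44, 53)
w3 = Pw2 = (388, 415)
The requested component of w3 is 415.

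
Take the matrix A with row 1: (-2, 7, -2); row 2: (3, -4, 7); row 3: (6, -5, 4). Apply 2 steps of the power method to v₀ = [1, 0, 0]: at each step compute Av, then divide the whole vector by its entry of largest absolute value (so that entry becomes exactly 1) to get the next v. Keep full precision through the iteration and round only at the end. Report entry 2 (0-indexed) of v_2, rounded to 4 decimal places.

-0.1250

Av0 = (-2.00000, 3.00000, 6.00000); divide by 6.00000 → v1 = (-0.33333, 0.50000, 1.00000)
Av1 = (2.16667, 4.00000, -0.50000); divide by 4.00000 → v2 = (0.54167, 1.00000, -0.12500)
Requested entry of v2: -3/24 = -0.1250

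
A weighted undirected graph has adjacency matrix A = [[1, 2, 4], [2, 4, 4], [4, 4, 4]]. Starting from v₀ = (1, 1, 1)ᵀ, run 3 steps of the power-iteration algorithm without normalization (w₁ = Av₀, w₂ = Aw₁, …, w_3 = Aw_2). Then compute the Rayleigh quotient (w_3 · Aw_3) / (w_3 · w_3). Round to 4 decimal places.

w1 = Av₀ = (1·1 + 2·1 + 4·1; 2·1 + 4·1 + 4·1; 4·1 + 4·1 + 4·1) = (7, 10, 12)
w2 = Aw1 = (1·7 + 2·10 + 4·12; 2·7 + 4·10 + 4·12; 4·7 + 4·10 + 4·12) = (75, 102, 116)
w3 = Aw2 = (743, 1022, 1172)
Aw3 = (7475, 10262, 11748)
w3·Aw3 = 743·7475 + 1022·10262 + 1172·11748 = 29810345; w3·w3 = 743·743 + 1022·1022 + 1172·1172 = 2970117
λ ≈ 29810345/2970117 = 10.0368

10.0368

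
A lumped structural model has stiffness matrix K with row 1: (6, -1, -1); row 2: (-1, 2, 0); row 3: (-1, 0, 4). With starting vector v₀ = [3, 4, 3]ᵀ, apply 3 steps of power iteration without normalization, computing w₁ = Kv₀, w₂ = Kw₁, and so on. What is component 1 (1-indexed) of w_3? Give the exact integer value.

w1 = Kv₀ = (11, 5, 9)
w2 = Kw1 = (52, -1, 25)
w3 = Kw2 = (288, -54, 48)
The requested component of w3 is 288.

288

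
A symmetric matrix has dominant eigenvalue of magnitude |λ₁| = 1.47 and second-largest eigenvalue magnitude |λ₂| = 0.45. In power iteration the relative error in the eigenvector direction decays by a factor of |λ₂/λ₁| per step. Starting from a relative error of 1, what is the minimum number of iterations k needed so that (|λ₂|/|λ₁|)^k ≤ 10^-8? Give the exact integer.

|λ₂/λ₁| = 0.45/1.47 = 0.30612
Need k ≥ ln(10^-8) / ln(0.30612) = -18.4207 / -1.1838 ≈ 15.561
Smallest integer k satisfying the bound: 16

16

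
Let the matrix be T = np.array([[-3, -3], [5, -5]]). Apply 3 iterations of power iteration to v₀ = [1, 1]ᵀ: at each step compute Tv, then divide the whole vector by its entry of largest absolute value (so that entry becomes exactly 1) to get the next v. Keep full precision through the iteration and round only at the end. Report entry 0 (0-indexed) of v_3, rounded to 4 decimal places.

0.1500

Tv0 = (-6.00000, 0.00000); divide by -6.00000 → v1 = (1.00000, 0.00000)
Tv1 = (-3.00000, 5.00000); divide by 5.00000 → v2 = (-0.60000, 1.00000)
Tv2 = (-1.20000, -8.00000); divide by -8.00000 → v3 = (0.15000, 1.00000)
Requested entry of v3: 36/240 = 0.1500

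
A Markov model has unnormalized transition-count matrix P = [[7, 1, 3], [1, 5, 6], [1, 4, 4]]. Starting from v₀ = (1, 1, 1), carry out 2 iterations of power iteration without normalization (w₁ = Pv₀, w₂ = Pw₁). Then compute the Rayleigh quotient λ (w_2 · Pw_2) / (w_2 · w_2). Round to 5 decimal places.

w1 = Pv₀ = (7·1 + 1·1 + 3·1; 1·1 + 5·1 + 6·1; 1·1 + 4·1 + 4·1) = (11, 12, 9)
w2 = Pw1 = (7·11 + 1·12 + 3·9; 1·11 + 5·12 + 6·9; 1·11 + 4·12 + 4·9) = (116, 125, 95)
Pw2 = (1222, 1311, 996)
w2·Pw2 = 116·1222 + 125·1311 + 95·996 = 400247; w2·w2 = 116·116 + 125·125 + 95·95 = 38106
λ ≈ 400247/38106 = 10.50352

10.50352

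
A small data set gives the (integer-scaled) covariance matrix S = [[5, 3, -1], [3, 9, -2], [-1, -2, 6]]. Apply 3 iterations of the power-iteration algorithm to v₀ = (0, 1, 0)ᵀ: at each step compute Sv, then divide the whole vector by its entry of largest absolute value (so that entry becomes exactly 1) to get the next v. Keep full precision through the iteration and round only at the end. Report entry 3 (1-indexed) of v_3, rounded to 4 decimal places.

Sv0 = (3.00000, 9.00000, -2.00000); divide by 9.00000 → v1 = (0.33333, 1.00000, -0.22222)
Sv1 = (4.88889, 10.44444, -3.66667); divide by 10.44444 → v2 = (0.46809, 1.00000, -0.35106)
Sv2 = (5.69149, 11.10638, -4.57447); divide by 11.10638 → v3 = (0.51245, 1.00000, -0.41188)
Requested entry of v3: -430/1044 = -0.4119

-0.4119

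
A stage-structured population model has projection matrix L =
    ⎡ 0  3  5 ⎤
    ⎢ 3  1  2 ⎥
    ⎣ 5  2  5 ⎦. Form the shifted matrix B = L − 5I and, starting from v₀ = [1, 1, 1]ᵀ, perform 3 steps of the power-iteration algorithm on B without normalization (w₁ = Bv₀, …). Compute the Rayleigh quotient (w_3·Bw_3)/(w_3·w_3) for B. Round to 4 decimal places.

2.2378

B = L − 5I has rows (-5, 3, 5); (3, -4, 2); (5, 2, 0)
w1 = Bv₀ = (3, 1, 7)
w2 = Bw1 = (23, 19, 17)
w3 = Bw2 = (27, 27, 153)
Bw3 = (711, 279, 189)
w3·Bw3 = 55647; w3·w3 = 24867; μ ≈ 55647/24867 = 2.2378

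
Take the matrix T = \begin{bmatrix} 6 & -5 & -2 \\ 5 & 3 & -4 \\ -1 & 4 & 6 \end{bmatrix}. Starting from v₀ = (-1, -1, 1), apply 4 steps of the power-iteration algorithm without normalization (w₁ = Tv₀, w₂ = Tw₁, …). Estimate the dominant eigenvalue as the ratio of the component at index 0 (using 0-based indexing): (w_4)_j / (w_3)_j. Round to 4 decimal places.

w1 = Tv₀ = (-3, -12, 3)
w2 = Tw1 = (36, -63, -27)
w3 = Tw2 = (585, 99, -450)
w4 = Tw3 = (3915, 5022, -2889)
Ratio at component: 3915 / 585 = 6.6923

λ ≈ 6.6923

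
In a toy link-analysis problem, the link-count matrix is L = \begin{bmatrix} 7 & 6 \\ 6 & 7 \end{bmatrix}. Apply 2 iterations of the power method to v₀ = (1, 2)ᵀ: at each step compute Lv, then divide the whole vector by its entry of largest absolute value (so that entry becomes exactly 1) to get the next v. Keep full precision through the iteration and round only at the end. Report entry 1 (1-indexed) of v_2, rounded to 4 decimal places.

0.9961

Lv0 = (19.00000, 20.00000); divide by 20.00000 → v1 = (0.95000, 1.00000)
Lv1 = (12.65000, 12.70000); divide by 12.70000 → v2 = (0.99606, 1.00000)
Requested entry of v2: 253/254 = 0.9961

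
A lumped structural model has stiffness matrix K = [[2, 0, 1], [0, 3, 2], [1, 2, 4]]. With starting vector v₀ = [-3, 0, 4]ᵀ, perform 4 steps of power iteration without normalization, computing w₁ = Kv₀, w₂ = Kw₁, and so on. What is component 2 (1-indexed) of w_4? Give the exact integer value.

1592

w1 = Kv₀ = (2·(-3) + 0·0 + 1·4; 0·(-3) + 3·0 + 2·4; 1·(-3) + 2·0 + 4·4) = (-2, 8, 13)
w2 = Kw1 = (2·(-2) + 0·8 + 1·13; 0·(-2) + 3·8 + 2·13; 1·(-2) + 2·8 + 4·13) = (9, 50, 66)
w3 = Kw2 = (84, 282, 373)
w4 = Kw3 = (541, 1592, 2140)
The requested component of w4 is 1592.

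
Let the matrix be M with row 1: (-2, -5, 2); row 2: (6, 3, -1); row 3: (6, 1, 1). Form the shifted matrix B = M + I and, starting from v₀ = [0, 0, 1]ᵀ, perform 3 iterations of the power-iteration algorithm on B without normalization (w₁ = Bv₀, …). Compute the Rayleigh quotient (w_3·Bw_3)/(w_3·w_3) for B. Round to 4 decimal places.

B = M + I has rows (-1, -5, 2); (6, 4, -1); (6, 1, 2)
w1 = Bv₀ = ((-1)·0 + (-5)·0 + 2·1; 6·0 + 4·0 + (-1)·1; 6·0 + 1·0 + 2·1) = (2, -1, 2)
w2 = Bw1 = ((-1)·2 + (-5)·(-1) + 2·2; 6·2 + 4·(-1) + (-1)·2; 6·2 + 1·(-1) + 2·2) = (7, 6, 15)
w3 = Bw2 = (-7, 51, 78)
Bw3 = (-92, 84, 165)
w3·Bw3 = 17798; w3·w3 = 8734; μ ≈ 17798/8734 = 2.0378

μ ≈ 2.0378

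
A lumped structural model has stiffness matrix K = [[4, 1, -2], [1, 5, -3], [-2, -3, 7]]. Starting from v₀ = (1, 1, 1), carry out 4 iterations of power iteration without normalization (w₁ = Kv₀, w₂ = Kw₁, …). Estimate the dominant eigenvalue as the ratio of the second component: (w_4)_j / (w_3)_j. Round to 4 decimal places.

w1 = Kv₀ = (4·1 + 1·1 + (-2)·1; 1·1 + 5·1 + (-3)·1; (-2)·1 + (-3)·1 + 7·1) = (3, 3, 2)
w2 = Kw1 = (4·3 + 1·3 + (-2)·2; 1·3 + 5·3 + (-3)·2; (-2)·3 + (-3)·3 + 7·2) = (11, 12, -1)
w3 = Kw2 = (58, 74, -65)
w4 = Kw3 = (436, 623, -793)
Ratio at component: 623 / 74 = 8.4189

8.4189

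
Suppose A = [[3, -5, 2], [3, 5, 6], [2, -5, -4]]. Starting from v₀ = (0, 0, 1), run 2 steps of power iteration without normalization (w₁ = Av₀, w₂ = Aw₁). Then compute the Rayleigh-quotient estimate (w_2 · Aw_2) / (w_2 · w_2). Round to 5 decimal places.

w1 = Av₀ = (3·0 + (-5)·0 + 2·1; 3·0 + 5·0 + 6·1; 2·0 + (-5)·0 + (-4)·1) = (2, 6, -4)
w2 = Aw1 = (3·2 + (-5)·6 + 2·(-4); 3·2 + 5·6 + 6·(-4); 2·2 + (-5)·6 + (-4)·(-4)) = (-32, 12, -10)
Aw2 = (-176, -96, -84)
w2·Aw2 = (-32)·(-176) + 12·(-96) + (-10)·(-84) = 5320; w2·w2 = (-32)·(-32) + 12·12 + (-10)·(-10) = 1268
λ ≈ 5320/1268 = 4.19558

λ ≈ 4.19558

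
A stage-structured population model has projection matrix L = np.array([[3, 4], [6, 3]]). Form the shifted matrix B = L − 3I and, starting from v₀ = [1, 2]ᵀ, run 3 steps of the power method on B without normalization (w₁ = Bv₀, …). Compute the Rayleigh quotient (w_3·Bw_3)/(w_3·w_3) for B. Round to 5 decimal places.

4.80000

B = L − 3I has rows (0, 4); (6, 0)
w1 = Bv₀ = (8, 6)
w2 = Bw1 = (24, 48)
w3 = Bw2 = (192, 144)
Bw3 = (576, 1152)
w3·Bw3 = 276480; w3·w3 = 57600; μ ≈ 276480/57600 = 4.80000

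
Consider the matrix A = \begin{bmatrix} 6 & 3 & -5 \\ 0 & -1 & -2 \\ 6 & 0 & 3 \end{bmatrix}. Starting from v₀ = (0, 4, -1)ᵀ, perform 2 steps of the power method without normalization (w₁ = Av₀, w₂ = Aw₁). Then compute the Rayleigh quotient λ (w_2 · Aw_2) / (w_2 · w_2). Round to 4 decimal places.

λ ≈ 5.2918

w1 = Av₀ = (17, -2, -3)
w2 = Aw1 = (111, 8, 93)
Aw2 = (225, -194, 945)
w2·Aw2 = 111·225 + 8·(-194) + 93·945 = 111308; w2·w2 = 111·111 + 8·8 + 93·93 = 21034
λ ≈ 111308/21034 = 5.2918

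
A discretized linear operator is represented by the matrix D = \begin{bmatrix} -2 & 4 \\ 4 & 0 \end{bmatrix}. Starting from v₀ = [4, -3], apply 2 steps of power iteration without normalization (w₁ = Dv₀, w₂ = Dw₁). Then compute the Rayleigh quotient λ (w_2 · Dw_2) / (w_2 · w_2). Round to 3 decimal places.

λ ≈ -5.123

w1 = Dv₀ = ((-2)·4 + 4·(-3); 4·4 + 0·(-3)) = (-20, 16)
w2 = Dw1 = ((-2)·(-20) + 4·16; 4·(-20) + 0·16) = (104, -80)
Dw2 = (-528, 416)
w2·Dw2 = 104·(-528) + (-80)·416 = -88192; w2·w2 = 104·104 + (-80)·(-80) = 17216
λ ≈ -88192/17216 = -5.123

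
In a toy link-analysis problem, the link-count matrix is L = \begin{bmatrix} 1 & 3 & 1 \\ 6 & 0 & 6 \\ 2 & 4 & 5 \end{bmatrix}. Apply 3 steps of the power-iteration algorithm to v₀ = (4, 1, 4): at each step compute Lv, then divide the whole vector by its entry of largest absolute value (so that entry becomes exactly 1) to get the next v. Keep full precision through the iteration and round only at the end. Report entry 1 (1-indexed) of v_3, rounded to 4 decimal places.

Lv0 = (11.00000, 48.00000, 32.00000); divide by 48.00000 → v1 = (0.22917, 1.00000, 0.66667)
Lv1 = (3.89583, 5.37500, 7.79167); divide by 7.79167 → v2 = (0.50000, 0.68984, 1.00000)
Lv2 = (3.56952, 9.00000, 8.75936); divide by 9.00000 → v3 = (0.39661, 1.00000, 0.97326)
Requested entry of v3: 1335/3366 = 0.3966

0.3966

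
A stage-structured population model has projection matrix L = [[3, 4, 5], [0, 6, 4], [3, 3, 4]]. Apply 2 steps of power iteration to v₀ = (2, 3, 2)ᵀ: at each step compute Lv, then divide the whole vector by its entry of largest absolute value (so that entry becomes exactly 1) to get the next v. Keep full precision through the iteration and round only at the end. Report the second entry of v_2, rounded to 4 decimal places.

Lv0 = (28.00000, 26.00000, 23.00000); divide by 28.00000 → v1 = (1.00000, 0.92857, 0.82143)
Lv1 = (10.82143, 8.85714, 9.07143); divide by 10.82143 → v2 = (1.00000, 0.81848, 0.83828)
Requested entry of v2: 248/303 = 0.8185

0.8185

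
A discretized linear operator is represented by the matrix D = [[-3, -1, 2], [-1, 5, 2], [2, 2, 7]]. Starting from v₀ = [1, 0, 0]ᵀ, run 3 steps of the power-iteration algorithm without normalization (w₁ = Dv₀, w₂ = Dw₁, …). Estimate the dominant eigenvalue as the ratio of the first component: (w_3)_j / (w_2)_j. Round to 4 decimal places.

-2.2857

w1 = Dv₀ = (-3, -1, 2)
w2 = Dw1 = (14, 2, 6)
w3 = Dw2 = (-32, 8, 74)
Ratio at component: -32 / 14 = -2.2857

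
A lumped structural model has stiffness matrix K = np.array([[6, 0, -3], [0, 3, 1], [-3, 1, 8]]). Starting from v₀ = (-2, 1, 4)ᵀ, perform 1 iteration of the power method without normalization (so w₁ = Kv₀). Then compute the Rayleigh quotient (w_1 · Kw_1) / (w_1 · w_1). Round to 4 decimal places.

w1 = Kv₀ = (6·(-2) + 0·1 + (-3)·4; 0·(-2) + 3·1 + 1·4; (-3)·(-2) + 1·1 + 8·4) = (-24, 7, 39)
Kw1 = (-261, 60, 391)
w1·Kw1 = (-24)·(-261) + 7·60 + 39·391 = 21933; w1·w1 = (-24)·(-24) + 7·7 + 39·39 = 2146
λ ≈ 21933/2146 = 10.2204

10.2204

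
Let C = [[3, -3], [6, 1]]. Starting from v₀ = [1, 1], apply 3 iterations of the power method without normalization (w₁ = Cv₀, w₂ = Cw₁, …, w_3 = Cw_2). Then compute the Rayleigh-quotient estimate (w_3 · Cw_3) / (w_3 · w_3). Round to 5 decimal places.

3.07852

w1 = Cv₀ = (0, 7)
w2 = Cw1 = (-21, 7)
w3 = Cw2 = (-84, -119)
Cw3 = (105, -623)
w3·Cw3 = (-84)·105 + (-119)·(-623) = 65317; w3·w3 = (-84)·(-84) + (-119)·(-119) = 21217
λ ≈ 65317/21217 = 3.07852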